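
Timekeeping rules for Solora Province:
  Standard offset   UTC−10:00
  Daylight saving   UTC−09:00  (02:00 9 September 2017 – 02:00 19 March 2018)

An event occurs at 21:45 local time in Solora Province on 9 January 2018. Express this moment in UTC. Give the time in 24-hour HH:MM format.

9 January 2018 falls between 9 September 2017 and 19 March 2018, so daylight saving is in effect and Solora Province is at UTC−09:00.
21:45 local + 9h = 06:45 UTC (rolling into the next day, 10 January 2018).

06:45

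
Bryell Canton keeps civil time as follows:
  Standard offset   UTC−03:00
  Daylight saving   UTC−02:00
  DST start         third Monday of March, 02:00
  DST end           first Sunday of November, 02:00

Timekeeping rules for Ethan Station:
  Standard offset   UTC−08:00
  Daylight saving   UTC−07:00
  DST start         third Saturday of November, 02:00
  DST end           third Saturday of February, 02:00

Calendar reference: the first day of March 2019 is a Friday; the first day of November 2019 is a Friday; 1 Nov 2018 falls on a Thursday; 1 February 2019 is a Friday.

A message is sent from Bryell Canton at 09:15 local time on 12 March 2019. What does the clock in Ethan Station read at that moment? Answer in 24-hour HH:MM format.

1 March 2019 is a Friday, so the first Monday is March 4 and the third is March 18.
1 November 2019 is a Friday, so the first Sunday is November 3.
12 March 2019 is outside the daylight-saving period (18 March – 3 November), so Bryell Canton is on standard time, UTC−03:00.
09:15 Bryell Canton + 3h = 12:15 UTC.
1 November 2018 is a Thursday, so the first Saturday is November 3 and the third is November 17.
1 February 2019 is a Friday, so the first Saturday is February 2 and the third is February 16.
At the standard offset (UTC−08:00), 12:15 UTC − 8h = 04:15 Ethan Station standard time.
The standard-time date in Ethan Station, 12 March 2019, is outside the daylight-saving period (17 November 2018 – 16 February 2019), so Ethan Station is on standard time, UTC−08:00.
12:15 UTC − 8h = 04:15 Ethan Station.

04:15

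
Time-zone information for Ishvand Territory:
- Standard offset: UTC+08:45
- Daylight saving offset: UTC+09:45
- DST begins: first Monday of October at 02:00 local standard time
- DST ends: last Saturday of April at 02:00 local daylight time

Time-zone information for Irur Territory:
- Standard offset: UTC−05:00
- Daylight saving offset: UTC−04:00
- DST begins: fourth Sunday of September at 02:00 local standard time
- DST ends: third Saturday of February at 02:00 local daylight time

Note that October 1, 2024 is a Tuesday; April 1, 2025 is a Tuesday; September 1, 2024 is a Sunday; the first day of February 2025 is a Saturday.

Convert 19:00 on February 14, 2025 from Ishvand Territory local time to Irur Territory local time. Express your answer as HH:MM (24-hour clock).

1 October 2024 is a Tuesday, so the first Monday is October 7.
1 April 2025 is a Tuesday, so Saturdays fall on 5, 12, 19, 26; the last is April 26.
February 14, 2025 falls between 7 October 2024 and 26 April 2025, so daylight saving is in effect and Ishvand Territory is at UTC+09:45.
19:00 Ishvand Territory − 9h45m = 09:15 UTC.
1 September 2024 is a Sunday, so the first Sunday is September 1 and the fourth is September 22.
1 February 2025 is a Saturday, so the first Saturday is February 1 and the third is February 15.
At the standard offset (UTC−05:00), 09:15 UTC − 5h = 04:15 Irur Territory standard time.
The standard-time date in Irur Territory, February 14, 2025, lies within the daylight-saving period (22 September 2024 – 15 February 2025), so Irur Territory is on daylight time, UTC−04:00.
09:15 UTC − 4h = 05:15 Irur Territory.

05:15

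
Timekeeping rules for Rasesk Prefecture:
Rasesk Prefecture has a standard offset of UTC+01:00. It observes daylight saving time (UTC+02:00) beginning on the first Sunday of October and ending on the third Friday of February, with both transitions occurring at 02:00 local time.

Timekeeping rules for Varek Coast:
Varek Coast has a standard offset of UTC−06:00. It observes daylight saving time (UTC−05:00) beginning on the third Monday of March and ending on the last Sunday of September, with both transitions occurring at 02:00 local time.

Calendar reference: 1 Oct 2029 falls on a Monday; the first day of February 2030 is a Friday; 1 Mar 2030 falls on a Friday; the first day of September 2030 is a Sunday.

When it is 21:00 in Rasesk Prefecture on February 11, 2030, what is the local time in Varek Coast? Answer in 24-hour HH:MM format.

1 October 2029 is a Monday, so the first Sunday is October 7.
1 February 2030 is a Friday, so the first Friday is February 1 and the third is February 15.
February 11, 2030 lies within the daylight-saving period (7 October 2029 – 15 February 2030), so Rasesk Prefecture is on daylight time, UTC+02:00.
21:00 Rasesk Prefecture − 2h = 19:00 UTC.
1 March 2030 is a Friday, so the first Monday is March 4 and the third is March 18.
1 September 2030 is a Sunday, so Sundays fall on 1, 8, 15, 22, 29; the last is September 29.
At the standard offset (UTC−06:00), 19:00 UTC − 6h = 13:00 Varek Coast standard time.
The standard-time date in Varek Coast, February 11, 2030, does not fall between 18 March and 29 September, so daylight saving is not in effect and Varek Coast is at UTC−06:00.
19:00 UTC − 6h = 13:00 Varek Coast.

13:00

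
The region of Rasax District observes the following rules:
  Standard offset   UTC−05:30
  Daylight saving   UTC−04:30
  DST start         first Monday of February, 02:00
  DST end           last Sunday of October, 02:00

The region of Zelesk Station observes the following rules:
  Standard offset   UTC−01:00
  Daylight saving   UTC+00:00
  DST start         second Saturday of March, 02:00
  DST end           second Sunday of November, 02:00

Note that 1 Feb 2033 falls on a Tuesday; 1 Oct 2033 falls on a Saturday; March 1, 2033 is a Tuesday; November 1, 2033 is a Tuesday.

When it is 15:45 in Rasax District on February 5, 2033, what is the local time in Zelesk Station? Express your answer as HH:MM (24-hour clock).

1 February 2033 is a Tuesday, so the first Monday is February 7.
1 October 2033 is a Saturday, so Sundays fall on 2, 9, 16, 23, 30; the last is October 30.
February 5, 2033 does not fall between 7 February and 30 October, so daylight saving is not in effect and Rasax District is at UTC−05:30.
15:45 Rasax District + 5h30m = 21:15 UTC.
1 March 2033 is a Tuesday, so the first Saturday is March 5 and the second is March 12.
1 November 2033 is a Tuesday, so the first Sunday is November 6 and the second is November 13.
At the standard offset (UTC−01:00), 21:15 UTC − 1h = 20:15 Zelesk Station standard time.
The standard-time date in Zelesk Station, February 5, 2033, does not fall between 12 March and 13 November, so daylight saving is not in effect and Zelesk Station is at UTC−01:00.
21:15 UTC − 1h = 20:15 Zelesk Station.

20:15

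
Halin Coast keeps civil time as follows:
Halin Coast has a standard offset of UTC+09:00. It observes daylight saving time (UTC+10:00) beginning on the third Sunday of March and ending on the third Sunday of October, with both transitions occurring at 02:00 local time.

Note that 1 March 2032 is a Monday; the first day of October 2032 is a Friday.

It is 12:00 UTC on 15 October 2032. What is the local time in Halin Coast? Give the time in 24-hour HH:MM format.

22:00

1 March 2032 is a Monday, so the first Sunday is March 7 and the third is March 21.
1 October 2032 is a Friday, so the first Sunday is October 3 and the third is October 17.
At the standard offset (UTC+09:00), 12:00 UTC + 9h = 21:00 Halin Coast standard time.
The standard-time date in Halin Coast, 15 October 2032, lies within the daylight-saving period (21 March – 17 October), so Halin Coast is on daylight time, UTC+10:00.
12:00 UTC + 10h = 22:00 local.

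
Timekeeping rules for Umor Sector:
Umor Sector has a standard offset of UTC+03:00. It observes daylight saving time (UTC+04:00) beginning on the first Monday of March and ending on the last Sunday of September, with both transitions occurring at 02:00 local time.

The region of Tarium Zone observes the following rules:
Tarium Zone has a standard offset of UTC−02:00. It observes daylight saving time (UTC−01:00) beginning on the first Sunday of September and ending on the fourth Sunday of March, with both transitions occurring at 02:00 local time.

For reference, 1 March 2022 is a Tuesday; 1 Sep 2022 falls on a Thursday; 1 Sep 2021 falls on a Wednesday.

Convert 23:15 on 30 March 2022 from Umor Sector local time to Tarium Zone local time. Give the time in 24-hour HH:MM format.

17:15

1 March 2022 is a Tuesday, so the first Monday is March 7.
1 September 2022 is a Thursday, so Sundays fall on 4, 11, 18, 25; the last is September 25.
Daylight saving runs 7 March – 25 September; 30 March 2022 is inside that window, so Umor Sector is at UTC+04:00.
23:15 Umor Sector − 4h = 19:15 UTC.
1 September 2021 is a Wednesday, so the first Sunday is September 5.
1 March 2022 is a Tuesday, so the first Sunday is March 6 and the fourth is March 27.
At the standard offset (UTC−02:00), 19:15 UTC − 2h = 17:15 Tarium Zone standard time.
The standard-time date in Tarium Zone, 30 March 2022, is outside the daylight-saving period (5 September 2021 – 27 March 2022), so Tarium Zone is on standard time, UTC−02:00.
19:15 UTC − 2h = 17:15 Tarium Zone.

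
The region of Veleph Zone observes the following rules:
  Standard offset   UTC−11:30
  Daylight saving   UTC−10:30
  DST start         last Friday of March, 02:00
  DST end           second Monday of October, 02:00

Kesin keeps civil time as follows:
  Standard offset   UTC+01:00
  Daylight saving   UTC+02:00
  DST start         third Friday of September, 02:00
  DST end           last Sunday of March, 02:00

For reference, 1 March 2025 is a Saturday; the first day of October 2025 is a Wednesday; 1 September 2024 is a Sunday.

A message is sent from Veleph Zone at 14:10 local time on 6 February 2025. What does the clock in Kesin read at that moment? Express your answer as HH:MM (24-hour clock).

1 March 2025 is a Saturday, so Fridays fall on 7, 14, 21, 28; the last is March 28.
1 October 2025 is a Wednesday, so the first Monday is October 6 and the second is October 13.
6 February 2025 is outside the daylight-saving period (28 March – 13 October), so Veleph Zone is on standard time, UTC−11:30.
14:10 Veleph Zone + 11h30m = 01:40 UTC (rolling into the next day, 7 February 2025).
1 September 2024 is a Sunday, so the first Friday is September 6 and the third is September 20.
1 March 2025 is a Saturday, so Sundays fall on 2, 9, 16, 23, 30; the last is March 30.
At the standard offset (UTC+01:00), 01:40 UTC + 1h = 02:40 Kesin standard time.
The standard-time date in Kesin, 7 February 2025, lies within the daylight-saving period (20 September 2024 – 30 March 2025), so Kesin is on daylight time, UTC+02:00.
01:40 UTC + 2h = 03:40 Kesin.

03:40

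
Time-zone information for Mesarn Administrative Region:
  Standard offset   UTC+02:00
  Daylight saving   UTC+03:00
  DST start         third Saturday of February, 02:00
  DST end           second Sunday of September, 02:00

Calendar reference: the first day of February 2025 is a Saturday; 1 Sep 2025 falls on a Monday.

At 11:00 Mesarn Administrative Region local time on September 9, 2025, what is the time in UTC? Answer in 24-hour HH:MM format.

1 February 2025 is a Saturday, so the first Saturday is February 1 and the third is February 15.
1 September 2025 is a Monday, so the first Sunday is September 7 and the second is September 14.
September 9, 2025 lies within the daylight-saving period (15 February – 14 September), so Mesarn Administrative Region is on daylight time, UTC+03:00.
11:00 local − 3h = 08:00 UTC.

08:00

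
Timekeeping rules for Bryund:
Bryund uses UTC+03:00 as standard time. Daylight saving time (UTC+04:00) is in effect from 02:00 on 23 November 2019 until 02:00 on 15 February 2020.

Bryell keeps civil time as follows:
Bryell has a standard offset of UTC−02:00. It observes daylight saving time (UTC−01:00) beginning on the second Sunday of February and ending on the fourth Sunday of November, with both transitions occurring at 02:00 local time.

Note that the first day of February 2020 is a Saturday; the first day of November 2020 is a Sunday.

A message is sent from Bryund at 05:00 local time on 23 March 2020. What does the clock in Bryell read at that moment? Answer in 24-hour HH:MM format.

01:00

Daylight saving runs 23 November 2019 – 15 February 2020; 23 March 2020 is outside that window, so Bryund is on standard time at UTC+03:00.
05:00 Bryund − 3h = 02:00 UTC.
1 February 2020 is a Saturday, so the first Sunday is February 2 and the second is February 9.
1 November 2020 is a Sunday, so the first Sunday is November 1 and the fourth is November 22.
At the standard offset (UTC−02:00), 02:00 UTC − 2h = 00:00 Bryell standard time.
Daylight saving runs 9 February – 22 November; the standard-time date in Bryell, 23 March 2020, is inside that window, so Bryell is at UTC−01:00.
02:00 UTC − 1h = 01:00 Bryell.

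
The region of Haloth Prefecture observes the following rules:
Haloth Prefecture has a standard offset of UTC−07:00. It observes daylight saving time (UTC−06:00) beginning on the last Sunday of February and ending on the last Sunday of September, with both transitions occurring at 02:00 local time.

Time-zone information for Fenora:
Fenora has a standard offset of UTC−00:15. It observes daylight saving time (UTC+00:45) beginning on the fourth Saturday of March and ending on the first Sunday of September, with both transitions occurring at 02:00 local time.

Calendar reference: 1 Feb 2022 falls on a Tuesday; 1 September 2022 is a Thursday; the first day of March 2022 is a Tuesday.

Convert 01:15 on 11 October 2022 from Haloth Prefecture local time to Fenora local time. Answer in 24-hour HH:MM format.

1 February 2022 is a Tuesday, so Sundays fall on 6, 13, 20, 27; the last is February 27.
1 September 2022 is a Thursday, so Sundays fall on 4, 11, 18, 25; the last is September 25.
11 October 2022 does not fall between 27 February and 25 September, so daylight saving is not in effect and Haloth Prefecture is at UTC−07:00.
01:15 Haloth Prefecture + 7h = 08:15 UTC.
1 March 2022 is a Tuesday, so the first Saturday is March 5 and the fourth is March 26.
1 September 2022 is a Thursday, so the first Sunday is September 4.
At the standard offset (UTC−00:15), 08:15 UTC − 0h15m = 08:00 Fenora standard time.
The standard-time date in Fenora, 11 October 2022, does not fall between 26 March and 4 September, so daylight saving is not in effect and Fenora is at UTC−00:15.
08:15 UTC − 0h15m = 08:00 Fenora.

08:00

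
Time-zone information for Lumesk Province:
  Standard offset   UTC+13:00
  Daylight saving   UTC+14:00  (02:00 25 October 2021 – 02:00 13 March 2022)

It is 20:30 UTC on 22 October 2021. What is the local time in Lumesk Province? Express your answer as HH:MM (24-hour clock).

At the standard offset (UTC+13:00), 20:30 UTC + 13h = 09:30 Lumesk Province standard time (rolling into the next day, 23 October 2021).
Daylight saving runs 25 October 2021 – 13 March 2022; the standard-time date in Lumesk Province, 23 October 2021, is outside that window, so Lumesk Province is on standard time at UTC+13:00.
20:30 UTC + 13h = 09:30 local (rolling into the next day, 23 October 2021).

09:30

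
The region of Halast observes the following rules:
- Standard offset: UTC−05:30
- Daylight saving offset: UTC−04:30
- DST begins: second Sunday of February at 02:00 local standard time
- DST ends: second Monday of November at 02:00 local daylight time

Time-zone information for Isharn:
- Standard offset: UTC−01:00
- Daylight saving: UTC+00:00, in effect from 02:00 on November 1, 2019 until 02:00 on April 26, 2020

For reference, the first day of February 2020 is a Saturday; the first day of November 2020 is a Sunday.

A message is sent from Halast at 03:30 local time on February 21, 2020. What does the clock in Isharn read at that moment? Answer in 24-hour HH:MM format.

1 February 2020 is a Saturday, so the first Sunday is February 2 and the second is February 9.
1 November 2020 is a Sunday, so the first Monday is November 2 and the second is November 9.
February 21, 2020 falls between 9 February and 9 November, so daylight saving is in effect and Halast is at UTC−04:30.
03:30 Halast + 4h30m = 08:00 UTC.
At the standard offset (UTC−01:00), 08:00 UTC − 1h = 07:00 Isharn standard time.
The standard-time date in Isharn, February 21, 2020, falls between 1 November 2019 and 26 April 2020, so daylight saving is in effect and Isharn is at UTC+00:00.
08:00 UTC + 0h = 08:00 Isharn.

08:00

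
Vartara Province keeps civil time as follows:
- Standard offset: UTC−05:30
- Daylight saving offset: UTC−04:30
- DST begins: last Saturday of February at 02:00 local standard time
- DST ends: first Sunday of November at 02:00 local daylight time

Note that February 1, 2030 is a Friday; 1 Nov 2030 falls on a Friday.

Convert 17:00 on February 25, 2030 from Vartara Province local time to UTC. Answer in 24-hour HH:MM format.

21:30

1 February 2030 is a Friday, so Saturdays fall on 2, 9, 16, 23; the last is February 23.
1 November 2030 is a Friday, so the first Sunday is November 3.
February 25, 2030 lies within the daylight-saving period (23 February – 3 November), so Vartara Province is on daylight time, UTC−04:30.
17:00 local + 4h30m = 21:30 UTC.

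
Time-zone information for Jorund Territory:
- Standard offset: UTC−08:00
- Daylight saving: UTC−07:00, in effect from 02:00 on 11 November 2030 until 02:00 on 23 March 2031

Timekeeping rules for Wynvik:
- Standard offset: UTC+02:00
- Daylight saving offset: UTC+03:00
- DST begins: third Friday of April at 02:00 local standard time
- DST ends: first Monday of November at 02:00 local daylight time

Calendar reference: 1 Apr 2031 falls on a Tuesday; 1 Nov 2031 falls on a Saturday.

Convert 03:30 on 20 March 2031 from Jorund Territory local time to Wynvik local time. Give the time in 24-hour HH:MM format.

12:30

20 March 2031 lies within the daylight-saving period (11 November 2030 – 23 March 2031), so Jorund Territory is on daylight time, UTC−07:00.
03:30 Jorund Territory + 7h = 10:30 UTC.
1 April 2031 is a Tuesday, so the first Friday is April 4 and the third is April 18.
1 November 2031 is a Saturday, so the first Monday is November 3.
At the standard offset (UTC+02:00), 10:30 UTC + 2h = 12:30 Wynvik standard time.
The standard-time date in Wynvik, 20 March 2031, is outside the daylight-saving period (18 April – 3 November), so Wynvik is on standard time, UTC+02:00.
10:30 UTC + 2h = 12:30 Wynvik.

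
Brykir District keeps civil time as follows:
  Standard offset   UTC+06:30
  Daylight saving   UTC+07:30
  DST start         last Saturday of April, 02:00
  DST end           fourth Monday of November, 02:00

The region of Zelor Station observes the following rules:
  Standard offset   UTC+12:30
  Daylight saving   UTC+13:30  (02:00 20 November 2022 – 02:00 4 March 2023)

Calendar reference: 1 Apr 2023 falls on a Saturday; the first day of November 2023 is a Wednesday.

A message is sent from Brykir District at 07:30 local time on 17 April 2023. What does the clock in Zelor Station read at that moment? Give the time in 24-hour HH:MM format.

13:30

1 April 2023 is a Saturday, so Saturdays fall on 1, 8, 15, 22, 29; the last is April 29.
1 November 2023 is a Wednesday, so the first Monday is November 6 and the fourth is November 27.
Daylight saving runs 29 April – 27 November; 17 April 2023 is outside that window, so Brykir District is on standard time at UTC+06:30.
07:30 Brykir District − 6h30m = 01:00 UTC.
At the standard offset (UTC+12:30), 01:00 UTC + 12h30m = 13:30 Zelor Station standard time.
Daylight saving runs 20 November 2022 – 4 March 2023; the standard-time date in Zelor Station, 17 April 2023, is outside that window, so Zelor Station is on standard time at UTC+12:30.
01:00 UTC + 12h30m = 13:30 Zelor Station.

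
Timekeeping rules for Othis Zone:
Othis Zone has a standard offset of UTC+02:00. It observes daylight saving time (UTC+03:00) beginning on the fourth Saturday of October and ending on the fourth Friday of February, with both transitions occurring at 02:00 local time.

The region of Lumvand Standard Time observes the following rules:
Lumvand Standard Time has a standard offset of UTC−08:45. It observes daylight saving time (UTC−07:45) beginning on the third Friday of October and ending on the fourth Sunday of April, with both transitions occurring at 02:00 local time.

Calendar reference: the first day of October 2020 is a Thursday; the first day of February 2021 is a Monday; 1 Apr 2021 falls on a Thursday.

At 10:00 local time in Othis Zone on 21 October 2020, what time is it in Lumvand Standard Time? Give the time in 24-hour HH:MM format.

00:15

1 October 2020 is a Thursday, so the first Saturday is October 3 and the fourth is October 24.
1 February 2021 is a Monday, so the first Friday is February 5 and the fourth is February 26.
Daylight saving runs 24 October 2020 – 26 February 2021; 21 October 2020 is outside that window, so Othis Zone is on standard time at UTC+02:00.
10:00 Othis Zone − 2h = 08:00 UTC.
1 October 2020 is a Thursday, so the first Friday is October 2 and the third is October 16.
1 April 2021 is a Thursday, so the first Sunday is April 4 and the fourth is April 25.
At the standard offset (UTC−08:45), 08:00 UTC − 8h45m = 23:15 Lumvand Standard Time standard time (rolling into the previous day, 20 October 2020).
The standard-time date in Lumvand Standard Time, 20 October 2020, falls between 16 October 2020 and 25 April 2021, so daylight saving is in effect and Lumvand Standard Time is at UTC−07:45.
08:00 UTC − 7h45m = 00:15 Lumvand Standard Time.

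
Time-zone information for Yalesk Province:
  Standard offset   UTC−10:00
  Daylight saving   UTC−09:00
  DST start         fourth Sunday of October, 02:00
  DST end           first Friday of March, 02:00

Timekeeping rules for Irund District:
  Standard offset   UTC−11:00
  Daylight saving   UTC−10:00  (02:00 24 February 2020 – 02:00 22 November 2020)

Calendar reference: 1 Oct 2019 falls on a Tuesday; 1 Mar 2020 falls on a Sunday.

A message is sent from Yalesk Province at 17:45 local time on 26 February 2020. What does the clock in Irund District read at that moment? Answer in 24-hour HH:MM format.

16:45

1 October 2019 is a Tuesday, so the first Sunday is October 6 and the fourth is October 27.
1 March 2020 is a Sunday, so the first Friday is March 6.
Daylight saving runs 27 October 2019 – 6 March 2020; 26 February 2020 is inside that window, so Yalesk Province is at UTC−09:00.
17:45 Yalesk Province + 9h = 02:45 UTC (rolling into the next day, 27 February 2020).
At the standard offset (UTC−11:00), 02:45 UTC − 11h = 15:45 Irund District standard time (rolling into the previous day, 26 February 2020).
Daylight saving runs 24 February – 22 November; the standard-time date in Irund District, 26 February 2020, is inside that window, so Irund District is at UTC−10:00.
02:45 UTC − 10h = 16:45 Irund District (rolling into the previous day, 26 February 2020).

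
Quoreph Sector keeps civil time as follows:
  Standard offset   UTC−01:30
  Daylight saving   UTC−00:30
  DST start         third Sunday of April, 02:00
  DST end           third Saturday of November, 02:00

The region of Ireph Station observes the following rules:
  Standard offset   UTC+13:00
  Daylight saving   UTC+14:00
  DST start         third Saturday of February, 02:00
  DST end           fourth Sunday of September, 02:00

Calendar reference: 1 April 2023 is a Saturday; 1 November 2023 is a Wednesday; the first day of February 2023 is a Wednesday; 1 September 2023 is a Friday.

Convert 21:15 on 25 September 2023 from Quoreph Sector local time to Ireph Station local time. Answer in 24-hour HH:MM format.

10:45

1 April 2023 is a Saturday, so the first Sunday is April 2 and the third is April 16.
1 November 2023 is a Wednesday, so the first Saturday is November 4 and the third is November 18.
Daylight saving runs 16 April – 18 November; 25 September 2023 is inside that window, so Quoreph Sector is at UTC−00:30.
21:15 Quoreph Sector + 0h30m = 21:45 UTC.
1 February 2023 is a Wednesday, so the first Saturday is February 4 and the third is February 18.
1 September 2023 is a Friday, so the first Sunday is September 3 and the fourth is September 24.
At the standard offset (UTC+13:00), 21:45 UTC + 13h = 10:45 Ireph Station standard time (rolling into the next day, 26 September 2023).
The standard-time date in Ireph Station, 26 September 2023, is outside the daylight-saving period (18 February – 24 September), so Ireph Station is on standard time, UTC+13:00.
21:45 UTC + 13h = 10:45 Ireph Station (rolling into the next day, 26 September 2023).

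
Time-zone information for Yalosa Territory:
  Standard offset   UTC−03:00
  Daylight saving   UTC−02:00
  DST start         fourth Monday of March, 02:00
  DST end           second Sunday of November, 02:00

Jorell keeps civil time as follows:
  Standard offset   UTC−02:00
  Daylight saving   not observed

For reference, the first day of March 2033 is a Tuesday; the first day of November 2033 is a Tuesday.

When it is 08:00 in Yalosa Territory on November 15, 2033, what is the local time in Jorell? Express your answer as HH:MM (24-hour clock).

1 March 2033 is a Tuesday, so the first Monday is March 7 and the fourth is March 28.
1 November 2033 is a Tuesday, so the first Sunday is November 6 and the second is November 13.
November 15, 2033 does not fall between 28 March and 13 November, so daylight saving is not in effect and Yalosa Territory is at UTC−03:00.
08:00 Yalosa Territory + 3h = 11:00 UTC.
Jorell has no daylight saving, so its offset is UTC−02:00 year-round.
11:00 UTC − 2h = 09:00 Jorell.

09:00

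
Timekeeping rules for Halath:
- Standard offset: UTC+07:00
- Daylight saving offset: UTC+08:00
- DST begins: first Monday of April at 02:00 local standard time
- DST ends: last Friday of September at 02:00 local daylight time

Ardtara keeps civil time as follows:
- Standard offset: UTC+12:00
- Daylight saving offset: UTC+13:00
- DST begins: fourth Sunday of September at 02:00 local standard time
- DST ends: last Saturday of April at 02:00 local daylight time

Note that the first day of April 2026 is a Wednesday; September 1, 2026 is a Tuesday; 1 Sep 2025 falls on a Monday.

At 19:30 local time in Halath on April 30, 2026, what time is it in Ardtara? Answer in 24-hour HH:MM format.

1 April 2026 is a Wednesday, so the first Monday is April 6.
1 September 2026 is a Tuesday, so Fridays fall on 4, 11, 18, 25; the last is September 25.
Daylight saving runs 6 April – 25 September; April 30, 2026 is inside that window, so Halath is at UTC+08:00.
19:30 Halath − 8h = 11:30 UTC.
1 September 2025 is a Monday, so the first Sunday is September 7 and the fourth is September 28.
1 April 2026 is a Wednesday, so Saturdays fall on 4, 11, 18, 25; the last is April 25.
At the standard offset (UTC+12:00), 11:30 UTC + 12h = 23:30 Ardtara standard time.
Daylight saving runs 28 September 2025 – 25 April 2026; the standard-time date in Ardtara, April 30, 2026, is outside that window, so Ardtara is on standard time at UTC+12:00.
11:30 UTC + 12h = 23:30 Ardtara.

23:30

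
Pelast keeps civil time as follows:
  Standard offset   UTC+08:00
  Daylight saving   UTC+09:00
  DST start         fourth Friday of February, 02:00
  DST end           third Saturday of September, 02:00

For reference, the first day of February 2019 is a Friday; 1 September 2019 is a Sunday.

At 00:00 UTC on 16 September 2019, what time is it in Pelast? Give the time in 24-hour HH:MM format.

09:00

1 February 2019 is a Friday, so the first Friday is February 1 and the fourth is February 22.
1 September 2019 is a Sunday, so the first Saturday is September 7 and the third is September 21.
At the standard offset (UTC+08:00), 00:00 UTC + 8h = 08:00 Pelast standard time.
The standard-time date in Pelast, 16 September 2019, lies within the daylight-saving period (22 February – 21 September), so Pelast is on daylight time, UTC+09:00.
00:00 UTC + 9h = 09:00 local.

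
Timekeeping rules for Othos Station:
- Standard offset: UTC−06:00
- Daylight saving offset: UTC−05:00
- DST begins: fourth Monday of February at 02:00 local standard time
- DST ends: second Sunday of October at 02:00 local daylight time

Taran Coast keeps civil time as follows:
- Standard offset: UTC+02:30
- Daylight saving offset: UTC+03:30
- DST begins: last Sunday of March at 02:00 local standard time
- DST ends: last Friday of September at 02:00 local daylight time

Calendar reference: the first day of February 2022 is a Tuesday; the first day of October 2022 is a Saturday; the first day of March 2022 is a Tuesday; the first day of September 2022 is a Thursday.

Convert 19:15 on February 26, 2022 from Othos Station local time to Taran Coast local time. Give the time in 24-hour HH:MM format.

03:45

1 February 2022 is a Tuesday, so the first Monday is February 7 and the fourth is February 28.
1 October 2022 is a Saturday, so the first Sunday is October 2 and the second is October 9.
Daylight saving runs 28 February – 9 October; February 26, 2022 is outside that window, so Othos Station is on standard time at UTC−06:00.
19:15 Othos Station + 6h = 01:15 UTC (rolling into the next day, 27 February 2022).
1 March 2022 is a Tuesday, so Sundays fall on 6, 13, 20, 27; the last is March 27.
1 September 2022 is a Thursday, so Fridays fall on 2, 9, 16, 23, 30; the last is September 30.
At the standard offset (UTC+02:30), 01:15 UTC + 2h30m = 03:45 Taran Coast standard time.
The standard-time date in Taran Coast, February 27, 2022, is outside the daylight-saving period (27 March – 30 September), so Taran Coast is on standard time, UTC+02:30.
01:15 UTC + 2h30m = 03:45 Taran Coast.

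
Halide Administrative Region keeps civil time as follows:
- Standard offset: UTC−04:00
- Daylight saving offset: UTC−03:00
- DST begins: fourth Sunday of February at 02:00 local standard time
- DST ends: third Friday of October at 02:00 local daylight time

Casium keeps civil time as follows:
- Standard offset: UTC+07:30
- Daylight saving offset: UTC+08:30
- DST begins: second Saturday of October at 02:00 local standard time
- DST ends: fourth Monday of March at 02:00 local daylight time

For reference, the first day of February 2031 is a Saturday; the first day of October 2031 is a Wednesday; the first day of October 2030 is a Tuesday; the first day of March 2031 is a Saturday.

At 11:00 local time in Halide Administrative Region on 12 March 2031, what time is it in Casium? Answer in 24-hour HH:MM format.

22:30

1 February 2031 is a Saturday, so the first Sunday is February 2 and the fourth is February 23.
1 October 2031 is a Wednesday, so the first Friday is October 3 and the third is October 17.
12 March 2031 lies within the daylight-saving period (23 February – 17 October), so Halide Administrative Region is on daylight time, UTC−03:00.
11:00 Halide Administrative Region + 3h = 14:00 UTC.
1 October 2030 is a Tuesday, so the first Saturday is October 5 and the second is October 12.
1 March 2031 is a Saturday, so the first Monday is March 3 and the fourth is March 24.
At the standard offset (UTC+07:30), 14:00 UTC + 7h30m = 21:30 Casium standard time.
Daylight saving runs 12 October 2030 – 24 March 2031; the standard-time date in Casium, 12 March 2031, is inside that window, so Casium is at UTC+08:30.
14:00 UTC + 8h30m = 22:30 Casium.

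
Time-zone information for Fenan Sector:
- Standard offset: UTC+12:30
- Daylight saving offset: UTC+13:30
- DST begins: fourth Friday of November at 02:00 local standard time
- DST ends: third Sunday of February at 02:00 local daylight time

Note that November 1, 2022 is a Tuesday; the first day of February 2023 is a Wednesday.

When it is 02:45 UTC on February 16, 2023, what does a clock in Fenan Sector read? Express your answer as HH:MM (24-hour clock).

1 November 2022 is a Tuesday, so the first Friday is November 4 and the fourth is November 25.
1 February 2023 is a Wednesday, so the first Sunday is February 5 and the third is February 19.
At the standard offset (UTC+12:30), 02:45 UTC + 12h30m = 15:15 Fenan Sector standard time.
The standard-time date in Fenan Sector, February 16, 2023, lies within the daylight-saving period (25 November 2022 – 19 February 2023), so Fenan Sector is on daylight time, UTC+13:30.
02:45 UTC + 13h30m = 16:15 local.

16:15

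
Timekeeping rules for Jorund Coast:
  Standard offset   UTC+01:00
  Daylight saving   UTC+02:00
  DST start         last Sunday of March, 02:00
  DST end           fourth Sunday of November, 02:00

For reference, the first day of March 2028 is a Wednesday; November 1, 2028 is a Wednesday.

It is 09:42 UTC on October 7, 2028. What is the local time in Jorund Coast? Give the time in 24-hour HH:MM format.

11:42

1 March 2028 is a Wednesday, so Sundays fall on 5, 12, 19, 26; the last is March 26.
1 November 2028 is a Wednesday, so the first Sunday is November 5 and the fourth is November 26.
At the standard offset (UTC+01:00), 09:42 UTC + 1h = 10:42 Jorund Coast standard time.
The standard-time date in Jorund Coast, October 7, 2028, falls between 26 March and 26 November, so daylight saving is in effect and Jorund Coast is at UTC+02:00.
09:42 UTC + 2h = 11:42 local.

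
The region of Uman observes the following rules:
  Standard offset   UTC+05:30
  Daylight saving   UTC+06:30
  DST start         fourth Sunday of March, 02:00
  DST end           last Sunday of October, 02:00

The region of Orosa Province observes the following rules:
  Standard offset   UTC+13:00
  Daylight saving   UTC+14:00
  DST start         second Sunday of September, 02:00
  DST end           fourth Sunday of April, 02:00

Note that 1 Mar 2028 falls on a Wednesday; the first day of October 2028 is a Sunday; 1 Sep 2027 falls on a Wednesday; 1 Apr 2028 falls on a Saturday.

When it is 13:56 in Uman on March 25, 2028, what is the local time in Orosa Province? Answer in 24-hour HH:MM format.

1 March 2028 is a Wednesday, so the first Sunday is March 5 and the fourth is March 26.
1 October 2028 is a Sunday, so Sundays fall on 1, 8, 15, 22, 29; the last is October 29.
March 25, 2028 does not fall between 26 March and 29 October, so daylight saving is not in effect and Uman is at UTC+05:30.
13:56 Uman − 5h30m = 08:26 UTC.
1 September 2027 is a Wednesday, so the first Sunday is September 5 and the second is September 12.
1 April 2028 is a Saturday, so the first Sunday is April 2 and the fourth is April 23.
At the standard offset (UTC+13:00), 08:26 UTC + 13h = 21:26 Orosa Province standard time.
Daylight saving runs 12 September 2027 – 23 April 2028; the standard-time date in Orosa Province, March 25, 2028, is inside that window, so Orosa Province is at UTC+14:00.
08:26 UTC + 14h = 22:26 Orosa Province.

22:26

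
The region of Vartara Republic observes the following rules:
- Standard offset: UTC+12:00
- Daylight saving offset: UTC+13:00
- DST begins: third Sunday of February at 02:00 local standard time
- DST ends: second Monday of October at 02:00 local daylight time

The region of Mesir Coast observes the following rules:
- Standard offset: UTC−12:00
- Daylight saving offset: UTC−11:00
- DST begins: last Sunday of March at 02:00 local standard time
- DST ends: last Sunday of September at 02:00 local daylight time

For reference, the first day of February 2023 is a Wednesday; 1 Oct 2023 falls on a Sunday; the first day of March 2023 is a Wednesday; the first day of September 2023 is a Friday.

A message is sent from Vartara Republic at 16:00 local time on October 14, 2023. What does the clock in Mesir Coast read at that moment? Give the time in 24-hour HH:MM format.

1 February 2023 is a Wednesday, so the first Sunday is February 5 and the third is February 19.
1 October 2023 is a Sunday, so the first Monday is October 2 and the second is October 9.
Daylight saving runs 19 February – 9 October; October 14, 2023 is outside that window, so Vartara Republic is on standard time at UTC+12:00.
16:00 Vartara Republic − 12h = 04:00 UTC.
1 March 2023 is a Wednesday, so Sundays fall on 5, 12, 19, 26; the last is March 26.
1 September 2023 is a Friday, so Sundays fall on 3, 10, 17, 24; the last is September 24.
At the standard offset (UTC−12:00), 04:00 UTC − 12h = 16:00 Mesir Coast standard time (rolling into the previous day, 13 October 2023).
The standard-time date in Mesir Coast, October 13, 2023, is outside the daylight-saving period (26 March – 24 September), so Mesir Coast is on standard time, UTC−12:00.
04:00 UTC − 12h = 16:00 Mesir Coast (rolling into the previous day, 13 October 2023).

16:00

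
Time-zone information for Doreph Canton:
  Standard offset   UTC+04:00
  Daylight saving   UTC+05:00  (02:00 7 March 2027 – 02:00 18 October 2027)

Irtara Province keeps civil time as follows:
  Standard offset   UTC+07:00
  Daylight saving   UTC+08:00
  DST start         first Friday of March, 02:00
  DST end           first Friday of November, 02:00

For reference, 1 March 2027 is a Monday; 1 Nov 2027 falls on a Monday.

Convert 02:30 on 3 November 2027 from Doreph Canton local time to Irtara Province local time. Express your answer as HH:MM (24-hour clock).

3 November 2027 does not fall between 7 March and 18 October, so daylight saving is not in effect and Doreph Canton is at UTC+04:00.
02:30 Doreph Canton − 4h = 22:30 UTC (rolling into the previous day, 2 November 2027).
1 March 2027 is a Monday, so the first Friday is March 5.
1 November 2027 is a Monday, so the first Friday is November 5.
At the standard offset (UTC+07:00), 22:30 UTC + 7h = 05:30 Irtara Province standard time (rolling into the next day, 3 November 2027).
Daylight saving runs 5 March – 5 November; the standard-time date in Irtara Province, 3 November 2027, is inside that window, so Irtara Province is at UTC+08:00.
22:30 UTC + 8h = 06:30 Irtara Province (rolling into the next day, 3 November 2027).

06:30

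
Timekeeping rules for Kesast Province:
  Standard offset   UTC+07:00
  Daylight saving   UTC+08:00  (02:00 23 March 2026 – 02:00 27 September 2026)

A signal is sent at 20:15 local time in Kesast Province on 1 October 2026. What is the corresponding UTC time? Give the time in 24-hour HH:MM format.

13:15

1 October 2026 is outside the daylight-saving period (23 March – 27 September), so Kesast Province is on standard time, UTC+07:00.
20:15 local − 7h = 13:15 UTC.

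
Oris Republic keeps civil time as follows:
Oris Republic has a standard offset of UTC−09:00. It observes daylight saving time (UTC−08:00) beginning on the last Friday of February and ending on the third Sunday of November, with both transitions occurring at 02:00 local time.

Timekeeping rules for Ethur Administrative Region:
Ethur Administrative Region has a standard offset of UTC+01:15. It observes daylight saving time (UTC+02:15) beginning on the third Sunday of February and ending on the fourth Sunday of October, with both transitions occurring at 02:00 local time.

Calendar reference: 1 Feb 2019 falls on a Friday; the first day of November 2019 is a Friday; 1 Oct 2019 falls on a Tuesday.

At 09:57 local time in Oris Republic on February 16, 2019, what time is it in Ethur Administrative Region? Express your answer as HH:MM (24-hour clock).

1 February 2019 is a Friday, so Fridays fall on 1, 8, 15, 22; the last is February 22.
1 November 2019 is a Friday, so the first Sunday is November 3 and the third is November 17.
February 16, 2019 is outside the daylight-saving period (22 February – 17 November), so Oris Republic is on standard time, UTC−09:00.
09:57 Oris Republic + 9h = 18:57 UTC.
1 February 2019 is a Friday, so the first Sunday is February 3 and the third is February 17.
1 October 2019 is a Tuesday, so the first Sunday is October 6 and the fourth is October 27.
At the standard offset (UTC+01:15), 18:57 UTC + 1h15m = 20:12 Ethur Administrative Region standard time.
The standard-time date in Ethur Administrative Region, February 16, 2019, is outside the daylight-saving period (17 February – 27 October), so Ethur Administrative Region is on standard time, UTC+01:15.
18:57 UTC + 1h15m = 20:12 Ethur Administrative Region.

20:12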